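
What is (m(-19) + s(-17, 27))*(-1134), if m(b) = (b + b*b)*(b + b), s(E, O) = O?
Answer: 14706846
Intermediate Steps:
m(b) = 2*b*(b + b²) (m(b) = (b + b²)*(2*b) = 2*b*(b + b²))
(m(-19) + s(-17, 27))*(-1134) = (2*(-19)²*(1 - 19) + 27)*(-1134) = (2*361*(-18) + 27)*(-1134) = (-12996 + 27)*(-1134) = -12969*(-1134) = 14706846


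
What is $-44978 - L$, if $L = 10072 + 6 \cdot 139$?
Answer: $-55884$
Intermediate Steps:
$L = 10906$ ($L = 10072 + 834 = 10906$)
$-44978 - L = -44978 - 10906 = -55884$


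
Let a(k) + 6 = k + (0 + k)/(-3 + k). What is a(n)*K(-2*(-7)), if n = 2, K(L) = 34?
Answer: -204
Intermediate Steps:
a(k) = -6 + k + k/(-3 + k) (a(k) = -6 + (k + (0 + k)/(-3 + k)) = -6 + (k + k/(-3 + k)) = -6 + k + k/(-3 + k))
a(n)*K(-2*(-7)) = ((18 + 2² - 8*2)/(-3 + 2))*34 = ((18 + 4 - 16)/(-1))*34 = -1*6*34 = -6*34 = -204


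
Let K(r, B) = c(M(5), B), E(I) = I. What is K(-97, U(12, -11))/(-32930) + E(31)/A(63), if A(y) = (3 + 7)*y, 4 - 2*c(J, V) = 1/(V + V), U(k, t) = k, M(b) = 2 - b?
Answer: 1631333/33193440 ≈ 0.049146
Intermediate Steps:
c(J, V) = 2 - 1/(4*V) (c(J, V) = 2 - 1/(2*(V + V)) = 2 - 1/(2*V)/2 = 2 - 1/(4*V))
K(r, B) = 2 - 1/(4*B)
A(y) = 10*y
K(-97, U(12, -11))/(-32930) + E(31)/A(63) = (2 - 1/4/12)/(-32930) + 31/((10*63)) = (2 - 1/4*1/12)*(-1/32930) + 31/630 = (2 - 1/48)*(-1/32930) + 31*(1/630) = (95/48)*(-1/32930) + 31/630 = -19/316128 + 31/630 = 1631333/33193440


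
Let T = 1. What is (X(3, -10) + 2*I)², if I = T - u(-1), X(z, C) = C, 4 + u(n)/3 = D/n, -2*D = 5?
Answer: 1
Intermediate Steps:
D = -5/2 (D = -½*5 = -5/2 ≈ -2.5000)
u(n) = -12 - 15/(2*n) (u(n) = -12 + 3*(-5/(2*n)) = -12 - 15/(2*n))
I = 11/2 (I = 1 - (-12 - 15/2/(-1)) = 1 - (-12 - 15/2*(-1)) = 1 - (-12 + 15/2) = 1 - 1*(-9/2) = 1 + 9/2 = 11/2 ≈ 5.5000)
(X(3, -10) + 2*I)² = (-10 + 2*(11/2))² = (-10 + 11)² = 1² = 1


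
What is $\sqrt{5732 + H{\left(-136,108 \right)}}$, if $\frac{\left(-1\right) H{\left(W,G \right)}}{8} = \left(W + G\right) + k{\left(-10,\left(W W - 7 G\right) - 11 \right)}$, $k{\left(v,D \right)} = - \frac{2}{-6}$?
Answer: $\frac{2 \sqrt{13395}}{3} \approx 77.158$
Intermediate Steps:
$k{\left(v,D \right)} = \frac{1}{3}$ ($k{\left(v,D \right)} = \left(-2\right) \left(- \frac{1}{6}\right) = \frac{1}{3}$)
$H{\left(W,G \right)} = - \frac{8}{3} - 8 G - 8 W$ ($H{\left(W,G \right)} = - 8 \left(\left(W + G\right) + \frac{1}{3}\right) = - 8 \left(\left(G + W\right) + \frac{1}{3}\right) = - 8 \left(\frac{1}{3} + G + W\right) = - \frac{8}{3} - 8 G - 8 W$)
$\sqrt{5732 + H{\left(-136,108 \right)}} = \sqrt{5732 - - \frac{664}{3}} = \sqrt{5732 + \frac{664}{3}} = \sqrt{\frac{17860}{3}} = \frac{2 \sqrt{13395}}{3}$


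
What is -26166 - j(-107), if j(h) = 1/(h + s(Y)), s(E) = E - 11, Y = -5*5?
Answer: -3741737/143 ≈ -26166.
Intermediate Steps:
Y = -25
s(E) = -11 + E
j(h) = 1/(-36 + h) (j(h) = 1/(h + (-11 - 25)) = 1/(h - 36) = 1/(-36 + h))
-26166 - j(-107) = -26166 - 1/(-36 - 107) = -26166 - 1/(-143) = -26166 - 1*(-1/143) = -26166 + 1/143 = -3741737/143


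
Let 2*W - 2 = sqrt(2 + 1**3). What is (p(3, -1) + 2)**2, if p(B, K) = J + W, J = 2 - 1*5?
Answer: 3/4 ≈ 0.75000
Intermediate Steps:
J = -3 (J = 2 - 5 = -3)
W = 1 + sqrt(3)/2 (W = 1 + sqrt(2 + 1**3)/2 = 1 + sqrt(2 + 1)/2 = 1 + sqrt(3)/2 ≈ 1.8660)
p(B, K) = -2 + sqrt(3)/2 (p(B, K) = -3 + (1 + sqrt(3)/2) = -2 + sqrt(3)/2)
(p(3, -1) + 2)**2 = ((-2 + sqrt(3)/2) + 2)**2 = (sqrt(3)/2)**2 = 3/4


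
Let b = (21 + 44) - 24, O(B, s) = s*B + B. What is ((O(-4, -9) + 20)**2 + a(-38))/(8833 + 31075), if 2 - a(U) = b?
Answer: 2665/39908 ≈ 0.066779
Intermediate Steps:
O(B, s) = B + B*s (O(B, s) = B*s + B = B + B*s)
b = 41 (b = 65 - 24 = 41)
a(U) = -39 (a(U) = 2 - 1*41 = 2 - 41 = -39)
((O(-4, -9) + 20)**2 + a(-38))/(8833 + 31075) = ((-4*(1 - 9) + 20)**2 - 39)/(8833 + 31075) = ((-4*(-8) + 20)**2 - 39)/39908 = ((32 + 20)**2 - 39)*(1/39908) = (52**2 - 39)*(1/39908) = (2704 - 39)*(1/39908) = 2665*(1/39908) = 2665/39908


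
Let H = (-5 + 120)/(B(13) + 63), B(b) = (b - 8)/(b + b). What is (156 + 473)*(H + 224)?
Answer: 233372838/1643 ≈ 1.4204e+5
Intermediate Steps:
B(b) = (-8 + b)/(2*b) (B(b) = (-8 + b)/((2*b)) = (-8 + b)*(1/(2*b)) = (-8 + b)/(2*b))
H = 2990/1643 (H = (-5 + 120)/((½)*(-8 + 13)/13 + 63) = 115/((½)*(1/13)*5 + 63) = 115/(5/26 + 63) = 115/(1643/26) = 115*(26/1643) = 2990/1643 ≈ 1.8198)
(156 + 473)*(H + 224) = (156 + 473)*(2990/1643 + 224) = 629*(371022/1643) = 233372838/1643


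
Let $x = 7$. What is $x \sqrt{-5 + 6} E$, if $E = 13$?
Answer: $91$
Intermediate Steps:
$x \sqrt{-5 + 6} E = 7 \sqrt{-5 + 6} \cdot 13 = 7 \sqrt{1} \cdot 13 = 7 \cdot 1 \cdot 13 = 7 \cdot 13 = 91$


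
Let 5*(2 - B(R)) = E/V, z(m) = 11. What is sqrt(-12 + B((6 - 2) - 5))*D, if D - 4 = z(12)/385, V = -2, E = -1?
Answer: 141*I*sqrt(1010)/350 ≈ 12.803*I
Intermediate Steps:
B(R) = 19/10 (B(R) = 2 - (-1)/(5*(-2)) = 2 - (-1)*(-1)/(5*2) = 2 - 1/5*1/2 = 2 - 1/10 = 19/10)
D = 141/35 (D = 4 + 11/385 = 4 + 11*(1/385) = 4 + 1/35 = 141/35 ≈ 4.0286)
sqrt(-12 + B((6 - 2) - 5))*D = sqrt(-12 + 19/10)*(141/35) = sqrt(-101/10)*(141/35) = (I*sqrt(1010)/10)*(141/35) = 141*I*sqrt(1010)/350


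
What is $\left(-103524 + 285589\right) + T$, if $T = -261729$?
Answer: $-79664$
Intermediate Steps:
$\left(-103524 + 285589\right) + T = \left(-103524 + 285589\right) - 261729 = 182065 - 261729 = -79664$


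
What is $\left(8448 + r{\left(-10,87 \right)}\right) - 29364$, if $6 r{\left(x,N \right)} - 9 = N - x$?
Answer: $- \frac{62695}{3} \approx -20898.0$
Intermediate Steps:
$r{\left(x,N \right)} = \frac{3}{2} - \frac{x}{6} + \frac{N}{6}$ ($r{\left(x,N \right)} = \frac{3}{2} + \frac{N - x}{6} = \frac{3}{2} + \left(- \frac{x}{6} + \frac{N}{6}\right) = \frac{3}{2} - \frac{x}{6} + \frac{N}{6}$)
$\left(8448 + r{\left(-10,87 \right)}\right) - 29364 = \left(8448 + \left(\frac{3}{2} - - \frac{5}{3} + \frac{1}{6} \cdot 87\right)\right) - 29364 = \left(8448 + \left(\frac{3}{2} + \frac{5}{3} + \frac{29}{2}\right)\right) - 29364 = \left(8448 + \frac{53}{3}\right) - 29364 = \frac{25397}{3} - 29364 = - \frac{62695}{3}$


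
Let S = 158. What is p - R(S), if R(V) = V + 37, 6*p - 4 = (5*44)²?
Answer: 23617/3 ≈ 7872.3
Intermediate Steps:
p = 24202/3 (p = ⅔ + (5*44)²/6 = ⅔ + (⅙)*220² = ⅔ + (⅙)*48400 = ⅔ + 24200/3 = 24202/3 ≈ 8067.3)
R(V) = 37 + V
p - R(S) = 24202/3 - (37 + 158) = 24202/3 - 1*195 = 24202/3 - 195 = 23617/3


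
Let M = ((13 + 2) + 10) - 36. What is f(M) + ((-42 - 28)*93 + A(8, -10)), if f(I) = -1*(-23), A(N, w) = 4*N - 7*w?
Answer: -6385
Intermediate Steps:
A(N, w) = -7*w + 4*N
M = -11 (M = (15 + 10) - 36 = 25 - 36 = -11)
f(I) = 23
f(M) + ((-42 - 28)*93 + A(8, -10)) = 23 + ((-42 - 28)*93 + (-7*(-10) + 4*8)) = 23 + (-70*93 + (70 + 32)) = 23 + (-6510 + 102) = 23 - 6408 = -6385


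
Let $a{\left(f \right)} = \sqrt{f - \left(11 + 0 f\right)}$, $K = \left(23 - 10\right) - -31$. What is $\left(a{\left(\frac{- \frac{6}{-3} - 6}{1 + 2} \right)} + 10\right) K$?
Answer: $440 + \frac{44 i \sqrt{111}}{3} \approx 440.0 + 154.52 i$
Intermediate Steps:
$K = 44$ ($K = \left(23 - 10\right) + 31 = 13 + 31 = 44$)
$a{\left(f \right)} = \sqrt{-11 + f}$ ($a{\left(f \right)} = \sqrt{f + \left(0 - 11\right)} = \sqrt{f - 11} = \sqrt{-11 + f}$)
$\left(a{\left(\frac{- \frac{6}{-3} - 6}{1 + 2} \right)} + 10\right) K = \left(\sqrt{-11 + \frac{- \frac{6}{-3} - 6}{1 + 2}} + 10\right) 44 = \left(\sqrt{-11 + \frac{\left(-6\right) \left(- \frac{1}{3}\right) - 6}{3}} + 10\right) 44 = \left(\sqrt{-11 + \left(2 - 6\right) \frac{1}{3}} + 10\right) 44 = \left(\sqrt{-11 - \frac{4}{3}} + 10\right) 44 = \left(\sqrt{- \frac{37}{3}} + 10\right) 44 = \left(\frac{i \sqrt{111}}{3} + 10\right) 44 = \left(10 + \frac{i \sqrt{111}}{3}\right) 44 = 440 + \frac{44 i \sqrt{111}}{3}$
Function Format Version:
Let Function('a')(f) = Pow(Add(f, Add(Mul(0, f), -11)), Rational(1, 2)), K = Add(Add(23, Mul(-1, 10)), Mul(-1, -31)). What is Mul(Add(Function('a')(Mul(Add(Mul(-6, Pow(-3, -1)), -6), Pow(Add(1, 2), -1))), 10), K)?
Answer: Add(440, Mul(Rational(44, 3), I, Pow(111, Rational(1, 2)))) ≈ Add(440.00, Mul(154.52, I))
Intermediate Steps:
K = 44 (K = Add(Add(23, -10), 31) = Add(13, 31) = 44)
Function('a')(f) = Pow(Add(-11, f), Rational(1, 2)) (Function('a')(f) = Pow(Add(f, Add(0, -11)), Rational(1, 2)) = Pow(Add(f, -11), Rational(1, 2)) = Pow(Add(-11, f), Rational(1, 2)))
Mul(Add(Function('a')(Mul(Add(Mul(-6, Pow(-3, -1)), -6), Pow(Add(1, 2), -1))), 10), K) = Mul(Add(Pow(Add(-11, Mul(Add(Mul(-6, Pow(-3, -1)), -6), Pow(Add(1, 2), -1))), Rational(1, 2)), 10), 44) = Mul(Add(Pow(Add(-11, Mul(Add(Mul(-6, Rational(-1, 3)), -6), Pow(3, -1))), Rational(1, 2)), 10), 44) = Mul(Add(Pow(Add(-11, Mul(Add(2, -6), Rational(1, 3))), Rational(1, 2)), 10), 44) = Mul(Add(Pow(Add(-11, Mul(-4, Rational(1, 3))), Rational(1, 2)), 10), 44) = Mul(Add(Pow(Add(-11, Rational(-4, 3)), Rational(1, 2)), 10), 44) = Mul(Add(Pow(Rational(-37, 3), Rational(1, 2)), 10), 44) = Mul(Add(Mul(Rational(1, 3), I, Pow(111, Rational(1, 2))), 10), 44) = Mul(Add(10, Mul(Rational(1, 3), I, Pow(111, Rational(1, 2)))), 44) = Add(440, Mul(Rational(44, 3), I, Pow(111, Rational(1, 2))))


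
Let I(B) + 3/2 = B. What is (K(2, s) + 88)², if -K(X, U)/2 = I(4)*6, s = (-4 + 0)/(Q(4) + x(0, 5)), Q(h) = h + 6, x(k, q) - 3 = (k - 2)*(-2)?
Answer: 3364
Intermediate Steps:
I(B) = -3/2 + B
x(k, q) = 7 - 2*k (x(k, q) = 3 + (k - 2)*(-2) = 3 + (-2 + k)*(-2) = 3 + (4 - 2*k) = 7 - 2*k)
Q(h) = 6 + h
s = -4/17 (s = (-4 + 0)/((6 + 4) + (7 - 2*0)) = -4/(10 + (7 + 0)) = -4/(10 + 7) = -4/17 ≈ -0.23529)
K(X, U) = -30 (K(X, U) = -2*(-3/2 + 4)*6 = -5*6 = -2*15 = -30)
(K(2, s) + 88)² = (-30 + 88)² = 58² = 3364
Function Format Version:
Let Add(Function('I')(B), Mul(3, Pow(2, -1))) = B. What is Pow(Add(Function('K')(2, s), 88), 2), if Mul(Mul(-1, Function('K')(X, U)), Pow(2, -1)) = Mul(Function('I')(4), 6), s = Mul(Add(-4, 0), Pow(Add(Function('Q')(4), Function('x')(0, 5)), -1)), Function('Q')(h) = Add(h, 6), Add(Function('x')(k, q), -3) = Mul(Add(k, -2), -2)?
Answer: 3364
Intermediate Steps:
Function('I')(B) = Add(Rational(-3, 2), B)
Function('x')(k, q) = Add(7, Mul(-2, k)) (Function('x')(k, q) = Add(3, Mul(Add(k, -2), -2)) = Add(3, Mul(Add(-2, k), -2)) = Add(3, Add(4, Mul(-2, k))) = Add(7, Mul(-2, k)))
Function('Q')(h) = Add(6, h)
s = Rational(-4, 17) (s = Mul(Add(-4, 0), Pow(Add(Add(6, 4), Add(7, Mul(-2, 0))), -1)) = Mul(-4, Pow(Add(10, Add(7, 0)), -1)) = Mul(-4, Pow(Add(10, 7), -1)) = Mul(-4, Pow(17, -1)) = Mul(-4, Rational(1, 17)) = Rational(-4, 17) ≈ -0.23529)
Function('K')(X, U) = -30 (Function('K')(X, U) = Mul(-2, Mul(Add(Rational(-3, 2), 4), 6)) = Mul(-2, Mul(Rational(5, 2), 6)) = Mul(-2, 15) = -30)
Pow(Add(Function('K')(2, s), 88), 2) = Pow(Add(-30, 88), 2) = Pow(58, 2) = 3364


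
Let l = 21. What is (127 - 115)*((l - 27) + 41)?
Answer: 420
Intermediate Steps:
(127 - 115)*((l - 27) + 41) = (127 - 115)*((21 - 27) + 41) = 12*(-6 + 41) = 12*35 = 420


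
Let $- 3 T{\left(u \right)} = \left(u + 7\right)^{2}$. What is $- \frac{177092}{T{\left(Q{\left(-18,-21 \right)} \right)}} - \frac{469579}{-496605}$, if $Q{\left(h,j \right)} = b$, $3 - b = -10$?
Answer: $\frac{13201107479}{9932100} \approx 1329.1$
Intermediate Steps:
$b = 13$ ($b = 3 - -10 = 3 + 10 = 13$)
$Q{\left(h,j \right)} = 13$
$T{\left(u \right)} = - \frac{\left(7 + u\right)^{2}}{3}$ ($T{\left(u \right)} = - \frac{\left(u + 7\right)^{2}}{3} = - \frac{\left(7 + u\right)^{2}}{3}$)
$- \frac{177092}{T{\left(Q{\left(-18,-21 \right)} \right)}} - \frac{469579}{-496605} = - \frac{177092}{\left(- \frac{1}{3}\right) \left(7 + 13\right)^{2}} - \frac{469579}{-496605} = - \frac{177092}{\left(- \frac{1}{3}\right) 20^{2}} - - \frac{469579}{496605} = - \frac{177092}{\left(- \frac{1}{3}\right) 400} + \frac{469579}{496605} = - \frac{177092}{- \frac{400}{3}} + \frac{469579}{496605} = \left(-177092\right) \left(- \frac{3}{400}\right) + \frac{469579}{496605} = \frac{132819}{100} + \frac{469579}{496605} = \frac{13201107479}{9932100}$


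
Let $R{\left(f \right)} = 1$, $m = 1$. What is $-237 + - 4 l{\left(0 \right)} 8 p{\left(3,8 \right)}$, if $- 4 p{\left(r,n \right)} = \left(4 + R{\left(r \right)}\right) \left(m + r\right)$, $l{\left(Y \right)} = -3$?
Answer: $-717$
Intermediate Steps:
$p{\left(r,n \right)} = - \frac{5}{4} - \frac{5 r}{4}$ ($p{\left(r,n \right)} = - \frac{\left(4 + 1\right) \left(1 + r\right)}{4} = - \frac{5 \left(1 + r\right)}{4} = - \frac{5 + 5 r}{4} = - \frac{5}{4} - \frac{5 r}{4}$)
$-237 + - 4 l{\left(0 \right)} 8 p{\left(3,8 \right)} = -237 + \left(-4\right) \left(-3\right) 8 \left(- \frac{5}{4} - \frac{15}{4}\right) = -237 + 12 \cdot 8 \left(- \frac{5}{4} - \frac{15}{4}\right) = -237 + 96 \left(-5\right) = -237 - 480 = -717$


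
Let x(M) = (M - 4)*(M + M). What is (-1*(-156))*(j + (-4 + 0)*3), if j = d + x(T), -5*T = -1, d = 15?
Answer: 5772/25 ≈ 230.88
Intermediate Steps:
T = 1/5 (T = -1/5*(-1) = 1/5 ≈ 0.20000)
x(M) = 2*M*(-4 + M) (x(M) = (-4 + M)*(2*M) = 2*M*(-4 + M))
j = 337/25 (j = 15 + 2*(1/5)*(-4 + 1/5) = 15 + 2*(1/5)*(-19/5) = 15 - 38/25 = 337/25 ≈ 13.480)
(-1*(-156))*(j + (-4 + 0)*3) = (-1*(-156))*(337/25 + (-4 + 0)*3) = 156*(337/25 - 4*3) = 156*(337/25 - 12) = 156*(37/25) = 5772/25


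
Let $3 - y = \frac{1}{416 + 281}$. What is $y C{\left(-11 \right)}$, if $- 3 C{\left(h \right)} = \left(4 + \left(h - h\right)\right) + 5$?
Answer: $- \frac{6270}{697} \approx -8.9957$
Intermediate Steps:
$C{\left(h \right)} = -3$ ($C{\left(h \right)} = - \frac{\left(4 + \left(h - h\right)\right) + 5}{3} = - \frac{\left(4 + 0\right) + 5}{3} = - \frac{4 + 5}{3} = \left(- \frac{1}{3}\right) 9 = -3$)
$y = \frac{2090}{697}$ ($y = 3 - \frac{1}{416 + 281} = 3 - \frac{1}{697} = \frac{2090}{697} \approx 2.9986$)
$y C{\left(-11 \right)} = \frac{2090}{697} \left(-3\right) = - \frac{6270}{697}$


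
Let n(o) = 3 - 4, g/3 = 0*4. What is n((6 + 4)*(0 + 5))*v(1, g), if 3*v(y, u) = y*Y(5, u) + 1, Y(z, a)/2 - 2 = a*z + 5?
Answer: -5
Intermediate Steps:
g = 0 (g = 3*(0*4) = 3*0 = 0)
Y(z, a) = 14 + 2*a*z (Y(z, a) = 4 + 2*(a*z + 5) = 4 + 2*(5 + a*z) = 4 + (10 + 2*a*z) = 14 + 2*a*z)
v(y, u) = ⅓ + y*(14 + 10*u)/3 (v(y, u) = (y*(14 + 2*u*5) + 1)/3 = (y*(14 + 10*u) + 1)/3 = (1 + y*(14 + 10*u))/3 = ⅓ + y*(14 + 10*u)/3)
n(o) = -1
n((6 + 4)*(0 + 5))*v(1, g) = -(⅓ + (⅔)*1*(7 + 5*0)) = -(⅓ + (⅔)*1*(7 + 0)) = -(⅓ + (⅔)*1*7) = -(⅓ + 14/3) = -1*5 = -5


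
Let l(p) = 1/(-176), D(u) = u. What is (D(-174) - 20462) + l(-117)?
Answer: -3631937/176 ≈ -20636.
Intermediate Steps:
l(p) = -1/176
(D(-174) - 20462) + l(-117) = (-174 - 20462) - 1/176 = -20636 - 1/176 = -3631937/176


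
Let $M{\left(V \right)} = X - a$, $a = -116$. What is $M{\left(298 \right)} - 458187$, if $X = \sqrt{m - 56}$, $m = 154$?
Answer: $-458071 + 7 \sqrt{2} \approx -4.5806 \cdot 10^{5}$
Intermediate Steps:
$X = 7 \sqrt{2}$ ($X = \sqrt{154 - 56} = \sqrt{98} = 7 \sqrt{2} \approx 9.8995$)
$M{\left(V \right)} = 116 + 7 \sqrt{2}$ ($M{\left(V \right)} = 7 \sqrt{2} - -116 = 7 \sqrt{2} + 116 = 116 + 7 \sqrt{2}$)
$M{\left(298 \right)} - 458187 = \left(116 + 7 \sqrt{2}\right) - 458187 = -458071 + 7 \sqrt{2}$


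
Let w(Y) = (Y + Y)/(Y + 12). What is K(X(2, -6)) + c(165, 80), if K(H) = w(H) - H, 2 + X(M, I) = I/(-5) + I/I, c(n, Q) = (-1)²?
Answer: 254/305 ≈ 0.83279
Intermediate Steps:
w(Y) = 2*Y/(12 + Y) (w(Y) = (2*Y)/(12 + Y) = 2*Y/(12 + Y))
c(n, Q) = 1
X(M, I) = -1 - I/5 (X(M, I) = -2 + (I/(-5) + I/I) = -2 + (I*(-⅕) + 1) = -2 + (-I/5 + 1) = -2 + (1 - I/5) = -1 - I/5)
K(H) = -H + 2*H/(12 + H) (K(H) = 2*H/(12 + H) - H = -H + 2*H/(12 + H))
K(X(2, -6)) + c(165, 80) = (-1 - ⅕*(-6))*(-10 - (-1 - ⅕*(-6)))/(12 + (-1 - ⅕*(-6))) + 1 = (-1 + 6/5)*(-10 - (-1 + 6/5))/(12 + (-1 + 6/5)) + 1 = (-10 - 1*⅕)/(5*(12 + ⅕)) + 1 = (-10 - ⅕)/(5*(61/5)) + 1 = (⅕)*(5/61)*(-51/5) + 1 = -51/305 + 1 = 254/305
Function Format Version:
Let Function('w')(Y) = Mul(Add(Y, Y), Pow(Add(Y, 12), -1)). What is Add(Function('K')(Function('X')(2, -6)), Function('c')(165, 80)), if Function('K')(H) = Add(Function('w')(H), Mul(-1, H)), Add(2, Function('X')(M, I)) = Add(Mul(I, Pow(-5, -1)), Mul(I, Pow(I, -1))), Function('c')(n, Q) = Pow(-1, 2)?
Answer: Rational(254, 305) ≈ 0.83279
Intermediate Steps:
Function('w')(Y) = Mul(2, Y, Pow(Add(12, Y), -1)) (Function('w')(Y) = Mul(Mul(2, Y), Pow(Add(12, Y), -1)) = Mul(2, Y, Pow(Add(12, Y), -1)))
Function('c')(n, Q) = 1
Function('X')(M, I) = Add(-1, Mul(Rational(-1, 5), I)) (Function('X')(M, I) = Add(-2, Add(Mul(I, Pow(-5, -1)), Mul(I, Pow(I, -1)))) = Add(-2, Add(Mul(I, Rational(-1, 5)), 1)) = Add(-2, Add(Mul(Rational(-1, 5), I), 1)) = Add(-2, Add(1, Mul(Rational(-1, 5), I))) = Add(-1, Mul(Rational(-1, 5), I)))
Function('K')(H) = Add(Mul(-1, H), Mul(2, H, Pow(Add(12, H), -1))) (Function('K')(H) = Add(Mul(2, H, Pow(Add(12, H), -1)), Mul(-1, H)) = Add(Mul(-1, H), Mul(2, H, Pow(Add(12, H), -1))))
Add(Function('K')(Function('X')(2, -6)), Function('c')(165, 80)) = Add(Mul(Add(-1, Mul(Rational(-1, 5), -6)), Pow(Add(12, Add(-1, Mul(Rational(-1, 5), -6))), -1), Add(-10, Mul(-1, Add(-1, Mul(Rational(-1, 5), -6))))), 1) = Add(Mul(Add(-1, Rational(6, 5)), Pow(Add(12, Add(-1, Rational(6, 5))), -1), Add(-10, Mul(-1, Add(-1, Rational(6, 5))))), 1) = Add(Mul(Rational(1, 5), Pow(Add(12, Rational(1, 5)), -1), Add(-10, Mul(-1, Rational(1, 5)))), 1) = Add(Mul(Rational(1, 5), Pow(Rational(61, 5), -1), Add(-10, Rational(-1, 5))), 1) = Add(Mul(Rational(1, 5), Rational(5, 61), Rational(-51, 5)), 1) = Add(Rational(-51, 305), 1) = Rational(254, 305)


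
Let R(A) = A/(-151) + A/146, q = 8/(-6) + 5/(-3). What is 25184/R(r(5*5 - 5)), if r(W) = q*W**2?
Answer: -34700404/375 ≈ -92534.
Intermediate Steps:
q = -3 (q = 8*(-1/6) + 5*(-1/3) = -4/3 - 5/3 = -3)
r(W) = -3*W**2
R(A) = 5*A/22046 (R(A) = A*(-1/151) + A*(1/146) = -A/151 + A/146 = 5*A/22046)
25184/R(r(5*5 - 5)) = 25184/((5*(-3*(5*5 - 5)**2)/22046)) = 25184/((5*(-3*(25 - 5)**2)/22046)) = 25184/((5*(-3*20**2)/22046)) = 25184/((5*(-3*400)/22046)) = 25184/(((5/22046)*(-1200))) = 25184/(-3000/11023) = 25184*(-11023/3000) = -34700404/375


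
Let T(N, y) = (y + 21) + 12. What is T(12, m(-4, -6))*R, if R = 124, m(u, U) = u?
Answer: 3596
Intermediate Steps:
T(N, y) = 33 + y (T(N, y) = (21 + y) + 12 = 33 + y)
T(12, m(-4, -6))*R = (33 - 4)*124 = 29*124 = 3596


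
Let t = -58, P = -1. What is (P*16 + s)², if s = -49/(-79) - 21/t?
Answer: 4734953721/20994724 ≈ 225.53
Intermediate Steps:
s = 4501/4582 (s = -49/(-79) - 21/(-58) = -49*(-1/79) - 21*(-1/58) = 49/79 + 21/58 = 4501/4582 ≈ 0.98232)
(P*16 + s)² = (-1*16 + 4501/4582)² = (-16 + 4501/4582)² = (-68811/4582)² = 4734953721/20994724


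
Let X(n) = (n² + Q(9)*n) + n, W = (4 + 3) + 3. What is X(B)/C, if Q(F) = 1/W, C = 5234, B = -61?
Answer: 36539/52340 ≈ 0.69811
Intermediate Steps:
W = 10 (W = 7 + 3 = 10)
Q(F) = ⅒ (Q(F) = 1/10 = ⅒)
X(n) = n² + 11*n/10 (X(n) = (n² + n/10) + n = n² + 11*n/10)
X(B)/C = ((⅒)*(-61)*(11 + 10*(-61)))/5234 = ((⅒)*(-61)*(11 - 610))*(1/5234) = ((⅒)*(-61)*(-599))*(1/5234) = (36539/10)*(1/5234) = 36539/52340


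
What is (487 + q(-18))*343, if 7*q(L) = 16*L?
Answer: 152929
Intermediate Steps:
q(L) = 16*L/7 (q(L) = (16*L)/7 = 16*L/7)
(487 + q(-18))*343 = (487 + (16/7)*(-18))*343 = (487 - 288/7)*343 = (3121/7)*343 = 152929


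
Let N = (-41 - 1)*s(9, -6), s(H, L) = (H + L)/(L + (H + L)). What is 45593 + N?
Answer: 45635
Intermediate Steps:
s(H, L) = (H + L)/(H + 2*L)
N = 42 (N = (-41 - 1)*((9 - 6)/(9 + 2*(-6))) = -42*3/(9 - 12) = -42*3/(-3) = -(-14)*3 = -42*(-1) = 42)
45593 + N = 45593 + 42 = 45635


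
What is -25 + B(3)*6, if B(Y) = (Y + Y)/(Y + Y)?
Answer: -19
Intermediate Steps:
B(Y) = 1 (B(Y) = (2*Y)/((2*Y)) = (2*Y)*(1/(2*Y)) = 1)
-25 + B(3)*6 = -25 + 1*6 = -25 + 6 = -19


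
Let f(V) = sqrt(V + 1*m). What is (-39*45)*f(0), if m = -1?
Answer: -1755*I ≈ -1755.0*I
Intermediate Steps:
f(V) = sqrt(-1 + V) (f(V) = sqrt(V + 1*(-1)) = sqrt(V - 1) = sqrt(-1 + V))
(-39*45)*f(0) = (-39*45)*sqrt(-1 + 0) = -1755*I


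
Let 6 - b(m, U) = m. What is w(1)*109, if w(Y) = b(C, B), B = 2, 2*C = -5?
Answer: 1853/2 ≈ 926.50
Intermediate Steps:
C = -5/2 (C = (½)*(-5) = -5/2 ≈ -2.5000)
b(m, U) = 6 - m
w(Y) = 17/2 (w(Y) = 6 - 1*(-5/2) = 6 + 5/2 = 17/2)
w(1)*109 = (17/2)*109 = 1853/2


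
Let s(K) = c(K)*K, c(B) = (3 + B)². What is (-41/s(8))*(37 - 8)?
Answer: -1189/968 ≈ -1.2283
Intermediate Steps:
s(K) = K*(3 + K)² (s(K) = (3 + K)²*K = K*(3 + K)²)
(-41/s(8))*(37 - 8) = (-41*1/(8*(3 + 8)²))*(37 - 8) = -41/(8*11²)*29 = -41/(8*121)*29 = -41/968*29 = -1189/968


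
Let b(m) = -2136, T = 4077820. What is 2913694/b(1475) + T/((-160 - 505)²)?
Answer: -127979810563/94459260 ≈ -1354.9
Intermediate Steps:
2913694/b(1475) + T/((-160 - 505)²) = 2913694/(-2136) + 4077820/((-160 - 505)²) = 2913694*(-1/2136) + 4077820/((-665)²) = -1456847/1068 + 4077820/442225 = -1456847/1068 + 4077820*(1/442225) = -1456847/1068 + 815564/88445 = -127979810563/94459260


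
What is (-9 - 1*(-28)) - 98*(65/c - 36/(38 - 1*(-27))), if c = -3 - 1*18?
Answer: 73439/195 ≈ 376.61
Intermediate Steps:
c = -21 (c = -3 - 18 = -21)
(-9 - 1*(-28)) - 98*(65/c - 36/(38 - 1*(-27))) = (-9 - 1*(-28)) - 98*(65/(-21) - 36/(38 - 1*(-27))) = (-9 + 28) - 98*(65*(-1/21) - 36/(38 + 27)) = 19 - 98*(-65/21 - 36/65) = 19 - 98*(-4981/1365) = 19 + 69734/195 = 73439/195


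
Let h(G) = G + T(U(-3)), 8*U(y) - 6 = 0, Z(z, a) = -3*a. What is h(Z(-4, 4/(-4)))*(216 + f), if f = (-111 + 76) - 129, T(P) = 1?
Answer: 208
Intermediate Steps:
U(y) = ¾ (U(y) = ¾ + (⅛)*0 = ¾ + 0 = ¾)
h(G) = 1 + G (h(G) = G + 1 = 1 + G)
f = -164 (f = -35 - 129 = -164)
h(Z(-4, 4/(-4)))*(216 + f) = (1 - 12/(-4))*(216 - 164) = (1 - 12*(-1)/4)*52 = (1 - 3*(-1))*52 = (1 + 3)*52 = 4*52 = 208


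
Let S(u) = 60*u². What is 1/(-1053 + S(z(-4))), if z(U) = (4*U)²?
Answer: 1/3931107 ≈ 2.5438e-7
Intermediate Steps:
z(U) = 16*U²
1/(-1053 + S(z(-4))) = 1/(-1053 + 60*(16*(-4)²)²) = 1/(-1053 + 60*(16*16)²) = 1/(-1053 + 60*256²) = 1/(-1053 + 60*65536) = 1/(-1053 + 3932160) = 1/3931107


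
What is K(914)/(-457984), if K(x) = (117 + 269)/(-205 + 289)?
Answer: -193/19235328 ≈ -1.0034e-5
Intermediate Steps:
K(x) = 193/42 (K(x) = 386/84 = 386*(1/84) = 193/42)
K(914)/(-457984) = (193/42)/(-457984) = (193/42)*(-1/457984) = -193/19235328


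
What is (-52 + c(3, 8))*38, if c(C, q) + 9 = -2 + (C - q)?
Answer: -2584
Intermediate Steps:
c(C, q) = -11 + C - q (c(C, q) = -9 + (-2 + (C - q)) = -9 + (-2 + C - q) = -11 + C - q)
(-52 + c(3, 8))*38 = (-52 + (-11 + 3 - 1*8))*38 = (-52 + (-11 + 3 - 8))*38 = (-52 - 16)*38 = -68*38 = -2584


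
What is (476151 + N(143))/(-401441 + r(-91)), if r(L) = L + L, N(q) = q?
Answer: -476294/401623 ≈ -1.1859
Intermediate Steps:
r(L) = 2*L
(476151 + N(143))/(-401441 + r(-91)) = (476151 + 143)/(-401441 + 2*(-91)) = 476294/(-401441 - 182) = 476294/(-401623) = 476294*(-1/401623) = -476294/401623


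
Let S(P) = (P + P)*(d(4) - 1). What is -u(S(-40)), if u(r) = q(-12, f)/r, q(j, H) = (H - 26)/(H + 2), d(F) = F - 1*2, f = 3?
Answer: -23/400 ≈ -0.057500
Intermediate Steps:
d(F) = -2 + F (d(F) = F - 2 = -2 + F)
S(P) = 2*P (S(P) = (P + P)*((-2 + 4) - 1) = (2*P)*(2 - 1) = (2*P)*1 = 2*P)
q(j, H) = (-26 + H)/(2 + H)
u(r) = -23/(5*r) (u(r) = ((-26 + 3)/(2 + 3))/r = (-23/5)/r = ((⅕)*(-23))/r = -23/(5*r))
-u(S(-40)) = -(-23)/(5*(2*(-40))) = -(-23)/(5*(-80)) = -(-23)*(-1)/(5*80) = -1*23/400 = -23/400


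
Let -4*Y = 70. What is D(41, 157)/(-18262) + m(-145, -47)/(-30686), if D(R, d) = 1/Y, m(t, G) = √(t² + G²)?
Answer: 1/319585 - √23234/30686 ≈ -0.0049642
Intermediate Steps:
Y = -35/2 (Y = -¼*70 = -35/2 ≈ -17.500)
m(t, G) = √(G² + t²)
D(R, d) = -2/35 (D(R, d) = 1/(-35/2) = -2/35)
D(41, 157)/(-18262) + m(-145, -47)/(-30686) = -2/35/(-18262) + √((-47)² + (-145)²)/(-30686) = -2/35*(-1/18262) + √(2209 + 21025)*(-1/30686) = 1/319585 + √23234*(-1/30686) = 1/319585 - √23234/30686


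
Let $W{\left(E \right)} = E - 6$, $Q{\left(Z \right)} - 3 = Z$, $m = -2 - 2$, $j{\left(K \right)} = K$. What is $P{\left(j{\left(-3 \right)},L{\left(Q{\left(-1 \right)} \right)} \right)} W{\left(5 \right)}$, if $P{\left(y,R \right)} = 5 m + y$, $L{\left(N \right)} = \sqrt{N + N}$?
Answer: $23$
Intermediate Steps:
$m = -4$
$Q{\left(Z \right)} = 3 + Z$
$L{\left(N \right)} = \sqrt{2} \sqrt{N}$ ($L{\left(N \right)} = \sqrt{2 N} = \sqrt{2} \sqrt{N}$)
$W{\left(E \right)} = -6 + E$ ($W{\left(E \right)} = E - 6 = -6 + E$)
$P{\left(y,R \right)} = -20 + y$ ($P{\left(y,R \right)} = 5 \left(-4\right) + y = -20 + y$)
$P{\left(j{\left(-3 \right)},L{\left(Q{\left(-1 \right)} \right)} \right)} W{\left(5 \right)} = \left(-20 - 3\right) \left(-6 + 5\right) = \left(-23\right) \left(-1\right) = 23$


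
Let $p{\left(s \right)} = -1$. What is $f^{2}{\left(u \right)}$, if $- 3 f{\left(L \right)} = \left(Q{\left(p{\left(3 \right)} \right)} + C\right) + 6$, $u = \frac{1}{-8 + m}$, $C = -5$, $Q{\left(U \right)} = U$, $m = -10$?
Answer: $0$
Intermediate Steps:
$u = - \frac{1}{18}$ ($u = \frac{1}{-8 - 10} = \frac{1}{-18} = - \frac{1}{18} \approx -0.055556$)
$f{\left(L \right)} = 0$ ($f{\left(L \right)} = - \frac{\left(-1 - 5\right) + 6}{3} = - \frac{-6 + 6}{3} = \left(- \frac{1}{3}\right) 0 = 0$)
$f^{2}{\left(u \right)} = 0^{2} = 0$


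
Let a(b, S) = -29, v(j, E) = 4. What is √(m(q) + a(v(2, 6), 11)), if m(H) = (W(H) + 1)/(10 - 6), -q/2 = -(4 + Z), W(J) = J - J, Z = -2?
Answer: I*√115/2 ≈ 5.3619*I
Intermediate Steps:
W(J) = 0
q = 4 (q = -(-2)*(4 - 2) = -(-2)*2 = -2*(-2) = 4)
m(H) = ¼ (m(H) = (0 + 1)/(10 - 6) = 1/4 = 1*(¼) = ¼)
√(m(q) + a(v(2, 6), 11)) = √(¼ - 29) = √(-115/4) = I*√115/2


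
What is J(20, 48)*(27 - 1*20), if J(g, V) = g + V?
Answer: 476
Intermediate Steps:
J(g, V) = V + g
J(20, 48)*(27 - 1*20) = (48 + 20)*(27 - 1*20) = 68*(27 - 20) = 68*7 = 476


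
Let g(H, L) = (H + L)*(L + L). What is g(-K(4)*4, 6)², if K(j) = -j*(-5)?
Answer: 788544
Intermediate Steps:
K(j) = 5*j
g(H, L) = 2*L*(H + L) (g(H, L) = (H + L)*(2*L) = 2*L*(H + L))
g(-K(4)*4, 6)² = (2*6*(-5*4*4 + 6))² = (2*6*(-1*20*4 + 6))² = (2*6*(-20*4 + 6))² = (2*6*(-80 + 6))² = (2*6*(-74))² = (-888)² = 788544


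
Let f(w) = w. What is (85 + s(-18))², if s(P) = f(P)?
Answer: 4489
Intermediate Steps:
s(P) = P
(85 + s(-18))² = (85 - 18)² = 67² = 4489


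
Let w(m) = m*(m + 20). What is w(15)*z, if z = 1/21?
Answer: 25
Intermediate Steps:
w(m) = m*(20 + m)
z = 1/21 ≈ 0.047619
w(15)*z = (15*(20 + 15))*(1/21) = (15*35)*(1/21) = 525*(1/21) = 25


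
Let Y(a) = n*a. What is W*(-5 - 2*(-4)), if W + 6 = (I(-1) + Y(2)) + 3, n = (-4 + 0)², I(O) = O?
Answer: 84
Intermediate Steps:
n = 16 (n = (-4)² = 16)
Y(a) = 16*a
W = 28 (W = -6 + ((-1 + 16*2) + 3) = -6 + ((-1 + 32) + 3) = -6 + (31 + 3) = -6 + 34 = 28)
W*(-5 - 2*(-4)) = 28*(-5 - 2*(-4)) = 28*(-5 + 8) = 28*3 = 84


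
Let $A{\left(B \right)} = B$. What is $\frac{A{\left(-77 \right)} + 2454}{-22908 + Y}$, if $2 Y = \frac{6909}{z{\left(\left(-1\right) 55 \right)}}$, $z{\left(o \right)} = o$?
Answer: $- \frac{261470}{2526789} \approx -0.10348$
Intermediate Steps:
$Y = - \frac{6909}{110}$ ($Y = \frac{6909 \frac{1}{\left(-1\right) 55}}{2} = \frac{6909 \frac{1}{-55}}{2} = \frac{6909 \left(- \frac{1}{55}\right)}{2} = \frac{1}{2} \left(- \frac{6909}{55}\right) = - \frac{6909}{110} \approx -62.809$)
$\frac{A{\left(-77 \right)} + 2454}{-22908 + Y} = \frac{-77 + 2454}{-22908 - \frac{6909}{110}} = \frac{2377}{- \frac{2526789}{110}} = 2377 \left(- \frac{110}{2526789}\right) = - \frac{261470}{2526789}$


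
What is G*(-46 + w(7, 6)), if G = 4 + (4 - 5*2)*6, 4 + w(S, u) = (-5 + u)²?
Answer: 1568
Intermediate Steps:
w(S, u) = -4 + (-5 + u)²
G = -32 (G = 4 + (4 - 10)*6 = 4 - 6*6 = 4 - 36 = -32)
G*(-46 + w(7, 6)) = -32*(-46 + (-4 + (-5 + 6)²)) = -32*(-46 + (-4 + 1²)) = -32*(-46 + (-4 + 1)) = -32*(-46 - 3) = -32*(-49) = 1568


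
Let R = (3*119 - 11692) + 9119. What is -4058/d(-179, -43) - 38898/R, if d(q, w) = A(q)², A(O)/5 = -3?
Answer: -120239/249300 ≈ -0.48231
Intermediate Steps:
A(O) = -15 (A(O) = 5*(-3) = -15)
R = -2216 (R = (357 - 11692) + 9119 = -11335 + 9119 = -2216)
d(q, w) = 225 (d(q, w) = (-15)² = 225)
-4058/d(-179, -43) - 38898/R = -4058/225 - 38898/(-2216) = -4058*1/225 - 38898*(-1/2216) = -4058/225 + 19449/1108 = -120239/249300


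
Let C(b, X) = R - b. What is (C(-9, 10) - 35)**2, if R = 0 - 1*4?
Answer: 900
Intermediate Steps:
R = -4 (R = 0 - 4 = -4)
C(b, X) = -4 - b
(C(-9, 10) - 35)**2 = ((-4 - 1*(-9)) - 35)**2 = ((-4 + 9) - 35)**2 = (5 - 35)**2 = (-30)**2 = 900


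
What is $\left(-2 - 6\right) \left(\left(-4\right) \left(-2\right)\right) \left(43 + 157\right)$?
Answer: $-12800$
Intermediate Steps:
$\left(-2 - 6\right) \left(\left(-4\right) \left(-2\right)\right) \left(43 + 157\right) = \left(-8\right) 8 \cdot 200 = \left(-64\right) 200 = -12800$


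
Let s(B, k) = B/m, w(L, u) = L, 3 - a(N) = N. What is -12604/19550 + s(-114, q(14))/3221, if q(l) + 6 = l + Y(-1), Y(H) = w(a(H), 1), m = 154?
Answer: -67980883/105407225 ≈ -0.64494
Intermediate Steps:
a(N) = 3 - N
Y(H) = 3 - H
q(l) = -2 + l (q(l) = -6 + (l + (3 - 1*(-1))) = -6 + (l + (3 + 1)) = -6 + (l + 4) = -6 + (4 + l) = -2 + l)
s(B, k) = B/154
-12604/19550 + s(-114, q(14))/3221 = -12604/19550 + ((1/154)*(-114))/3221 = -12604*1/19550 - 57/77*1/3221 = -274/425 - 57/248017 = -67980883/105407225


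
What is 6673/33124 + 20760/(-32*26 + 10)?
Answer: -113694839/4537988 ≈ -25.054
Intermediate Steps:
6673/33124 + 20760/(-32*26 + 10) = 6673*(1/33124) + 20760/(-832 + 10) = 6673/33124 + 20760/(-822) = 6673/33124 + 20760*(-1/822) = 6673/33124 - 3460/137 = -113694839/4537988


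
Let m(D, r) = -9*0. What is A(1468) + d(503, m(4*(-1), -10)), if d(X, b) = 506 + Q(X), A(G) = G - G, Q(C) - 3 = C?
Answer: 1012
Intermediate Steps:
Q(C) = 3 + C
A(G) = 0
m(D, r) = 0
d(X, b) = 509 + X (d(X, b) = 506 + (3 + X) = 509 + X)
A(1468) + d(503, m(4*(-1), -10)) = 0 + (509 + 503) = 0 + 1012 = 1012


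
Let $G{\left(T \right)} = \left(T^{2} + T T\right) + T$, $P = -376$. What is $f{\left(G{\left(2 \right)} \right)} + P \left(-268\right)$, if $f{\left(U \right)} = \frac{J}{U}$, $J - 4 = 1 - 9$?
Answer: $\frac{503838}{5} \approx 1.0077 \cdot 10^{5}$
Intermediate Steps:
$J = -4$ ($J = 4 + \left(1 - 9\right) = 4 - 8 = -4$)
$G{\left(T \right)} = T + 2 T^{2}$ ($G{\left(T \right)} = \left(T^{2} + T^{2}\right) + T = 2 T^{2} + T = T + 2 T^{2}$)
$f{\left(U \right)} = - \frac{4}{U}$
$f{\left(G{\left(2 \right)} \right)} + P \left(-268\right) = - \frac{4}{2 \left(1 + 2 \cdot 2\right)} - -100768 = - \frac{4}{2 \left(1 + 4\right)} + 100768 = - \frac{4}{2 \cdot 5} + 100768 = - \frac{4}{10} + 100768 = \left(-4\right) \frac{1}{10} + 100768 = - \frac{2}{5} + 100768 = \frac{503838}{5}$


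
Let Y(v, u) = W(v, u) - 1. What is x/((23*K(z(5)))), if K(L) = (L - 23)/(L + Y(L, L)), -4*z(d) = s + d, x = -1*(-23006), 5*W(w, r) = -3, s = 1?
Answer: 713186/5635 ≈ 126.56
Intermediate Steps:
W(w, r) = -⅗ (W(w, r) = (⅕)*(-3) = -⅗)
x = 23006
z(d) = -¼ - d/4 (z(d) = -(1 + d)/4 = -¼ - d/4)
Y(v, u) = -8/5 (Y(v, u) = -⅗ - 1 = -8/5)
K(L) = (-23 + L)/(-8/5 + L) (K(L) = (L - 23)/(L - 8/5) = (-23 + L)/(-8/5 + L))
x/((23*K(z(5)))) = 23006/((23*(5*(-23 + (-¼ - ¼*5))/(-8 + 5*(-¼ - ¼*5))))) = 23006/((23*(5*(-23 + (-¼ - 5/4))/(-8 + 5*(-¼ - 5/4))))) = 23006/((23*(5*(-23 - 3/2)/(-8 + 5*(-3/2))))) = 23006/((23*(5*(-49/2)/(-8 - 15/2)))) = 23006/((23*(5*(-49/2)/(-31/2)))) = 23006/((23*(5*(-2/31)*(-49/2)))) = 23006/((23*(245/31))) = 23006/(5635/31) = 23006*(31/5635) = 713186/5635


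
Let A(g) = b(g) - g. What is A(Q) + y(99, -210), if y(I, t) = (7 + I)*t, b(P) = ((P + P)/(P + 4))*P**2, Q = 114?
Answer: 161478/59 ≈ 2736.9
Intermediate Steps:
b(P) = 2*P**3/(4 + P) (b(P) = ((2*P)/(4 + P))*P**2 = (2*P/(4 + P))*P**2 = 2*P**3/(4 + P))
y(I, t) = t*(7 + I)
A(g) = -g + 2*g**3/(4 + g) (A(g) = 2*g**3/(4 + g) - g = -g + 2*g**3/(4 + g))
A(Q) + y(99, -210) = 114*(-4 - 1*114 + 2*114**2)/(4 + 114) - 210*(7 + 99) = 114*(-4 - 114 + 2*12996)/118 - 210*106 = 114*(1/118)*(-4 - 114 + 25992) - 22260 = 114*(1/118)*25874 - 22260 = 1474818/59 - 22260 = 161478/59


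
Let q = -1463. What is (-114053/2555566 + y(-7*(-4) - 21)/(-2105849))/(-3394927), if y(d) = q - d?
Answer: 236421713977/18270261718852226018 ≈ 1.2940e-8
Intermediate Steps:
y(d) = -1463 - d
(-114053/2555566 + y(-7*(-4) - 21)/(-2105849))/(-3394927) = (-114053/2555566 + (-1463 - (-7*(-4) - 21))/(-2105849))/(-3394927) = (-114053*1/2555566 + (-1463 - (28 - 21))*(-1/2105849))*(-1/3394927) = (-114053/2555566 + (-1463 - 1*7)*(-1/2105849))*(-1/3394927) = (-114053/2555566 + (-1463 - 7)*(-1/2105849))*(-1/3394927) = (-114053/2555566 - 1470*(-1/2105849))*(-1/3394927) = (-114053/2555566 + 1470/2105849)*(-1/3394927) = -236421713977/5381636105534*(-1/3394927) = 236421713977/18270261718852226018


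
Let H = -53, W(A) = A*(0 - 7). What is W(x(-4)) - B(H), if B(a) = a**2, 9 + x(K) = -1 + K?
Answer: -2711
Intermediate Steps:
x(K) = -10 + K (x(K) = -9 + (-1 + K) = -10 + K)
W(A) = -7*A (W(A) = A*(-7) = -7*A)
W(x(-4)) - B(H) = -7*(-10 - 4) - 1*(-53)**2 = -7*(-14) - 1*2809 = 98 - 2809 = -2711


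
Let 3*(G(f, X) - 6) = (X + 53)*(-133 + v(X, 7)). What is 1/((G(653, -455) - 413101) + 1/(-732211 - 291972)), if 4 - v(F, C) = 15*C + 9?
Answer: -1024183/389735429540 ≈ -2.6279e-6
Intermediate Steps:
v(F, C) = -5 - 15*C (v(F, C) = 4 - (15*C + 9) = 4 - (9 + 15*C) = 4 + (-9 - 15*C) = -5 - 15*C)
G(f, X) = -4287 - 81*X (G(f, X) = 6 + ((X + 53)*(-133 + (-5 - 15*7)))/3 = 6 + ((53 + X)*(-133 + (-5 - 105)))/3 = 6 + ((53 + X)*(-133 - 110))/3 = 6 + ((53 + X)*(-243))/3 = 6 + (-12879 - 243*X)/3 = 6 + (-4293 - 81*X) = -4287 - 81*X)
1/((G(653, -455) - 413101) + 1/(-732211 - 291972)) = 1/(((-4287 - 81*(-455)) - 413101) + 1/(-732211 - 291972)) = 1/(((-4287 + 36855) - 413101) + 1/(-1024183)) = 1/((32568 - 413101) - 1/1024183) = 1/(-380533 - 1/1024183) = 1/(-389735429540/1024183) = -1024183/389735429540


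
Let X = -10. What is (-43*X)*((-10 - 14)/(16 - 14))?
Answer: -5160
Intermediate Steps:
(-43*X)*((-10 - 14)/(16 - 14)) = (-43*(-10))*((-10 - 14)/(16 - 14)) = 430*(-24/2) = 430*(-24*½) = 430*(-12) = -5160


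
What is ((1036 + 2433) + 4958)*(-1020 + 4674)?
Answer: 30792258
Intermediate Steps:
((1036 + 2433) + 4958)*(-1020 + 4674) = (3469 + 4958)*3654 = 8427*3654 = 30792258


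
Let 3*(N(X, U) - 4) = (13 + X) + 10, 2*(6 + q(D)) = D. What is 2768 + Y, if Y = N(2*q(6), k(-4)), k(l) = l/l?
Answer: 8333/3 ≈ 2777.7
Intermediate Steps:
q(D) = -6 + D/2
k(l) = 1
N(X, U) = 35/3 + X/3 (N(X, U) = 4 + ((13 + X) + 10)/3 = 4 + (23 + X)/3 = 4 + (23/3 + X/3) = 35/3 + X/3)
Y = 29/3 (Y = 35/3 + (2*(-6 + (1/2)*6))/3 = 35/3 + (2*(-6 + 3))/3 = 35/3 + (2*(-3))/3 = 35/3 + (1/3)*(-6) = 35/3 - 2 = 29/3 ≈ 9.6667)
2768 + Y = 2768 + 29/3 = 8333/3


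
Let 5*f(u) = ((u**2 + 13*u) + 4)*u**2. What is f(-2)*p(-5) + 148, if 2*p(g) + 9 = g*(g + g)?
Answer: -736/5 ≈ -147.20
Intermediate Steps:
p(g) = -9/2 + g**2 (p(g) = -9/2 + (g*(g + g))/2 = -9/2 + (g*(2*g))/2 = -9/2 + (2*g**2)/2 = -9/2 + g**2)
f(u) = u**2*(4 + u**2 + 13*u)/5 (f(u) = (((u**2 + 13*u) + 4)*u**2)/5 = ((4 + u**2 + 13*u)*u**2)/5 = (u**2*(4 + u**2 + 13*u))/5 = u**2*(4 + u**2 + 13*u)/5)
f(-2)*p(-5) + 148 = ((1/5)*(-2)**2*(4 + (-2)**2 + 13*(-2)))*(-9/2 + (-5)**2) + 148 = ((1/5)*4*(4 + 4 - 26))*(-9/2 + 25) + 148 = ((1/5)*4*(-18))*(41/2) + 148 = -72/5*41/2 + 148 = -1476/5 + 148 = -736/5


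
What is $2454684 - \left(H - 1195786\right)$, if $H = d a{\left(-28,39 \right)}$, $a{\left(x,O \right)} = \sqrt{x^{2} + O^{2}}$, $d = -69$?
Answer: $3650470 + 69 \sqrt{2305} \approx 3.6538 \cdot 10^{6}$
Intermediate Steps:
$a{\left(x,O \right)} = \sqrt{O^{2} + x^{2}}$
$H = - 69 \sqrt{2305}$ ($H = - 69 \sqrt{39^{2} + \left(-28\right)^{2}} = - 69 \sqrt{1521 + 784} = - 69 \sqrt{2305} \approx -3312.7$)
$2454684 - \left(H - 1195786\right) = 2454684 - \left(- 69 \sqrt{2305} - 1195786\right) = 2454684 - \left(-1195786 - 69 \sqrt{2305}\right) = 2454684 + \left(1195786 + 69 \sqrt{2305}\right) = 3650470 + 69 \sqrt{2305}$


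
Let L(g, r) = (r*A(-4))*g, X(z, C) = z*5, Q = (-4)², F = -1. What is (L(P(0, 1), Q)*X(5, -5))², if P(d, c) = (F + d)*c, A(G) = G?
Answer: 2560000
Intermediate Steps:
Q = 16
X(z, C) = 5*z
P(d, c) = c*(-1 + d) (P(d, c) = (-1 + d)*c = c*(-1 + d))
L(g, r) = -4*g*r (L(g, r) = (r*(-4))*g = (-4*r)*g = -4*g*r)
(L(P(0, 1), Q)*X(5, -5))² = ((-4*1*(-1 + 0)*16)*(5*5))² = (-4*1*(-1)*16*25)² = (-4*(-1)*16*25)² = (64*25)² = 1600² = 2560000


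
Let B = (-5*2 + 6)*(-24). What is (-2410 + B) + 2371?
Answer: 57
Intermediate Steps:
B = 96 (B = (-10 + 6)*(-24) = -4*(-24) = 96)
(-2410 + B) + 2371 = (-2410 + 96) + 2371 = -2314 + 2371 = 57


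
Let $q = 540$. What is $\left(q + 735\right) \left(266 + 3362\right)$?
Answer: $4625700$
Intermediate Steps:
$\left(q + 735\right) \left(266 + 3362\right) = \left(540 + 735\right) \left(266 + 3362\right) = 1275 \cdot 3628 = 4625700$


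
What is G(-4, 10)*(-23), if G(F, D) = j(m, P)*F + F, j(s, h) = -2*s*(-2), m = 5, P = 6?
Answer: 1932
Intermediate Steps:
j(s, h) = 4*s
G(F, D) = 21*F (G(F, D) = (4*5)*F + F = 20*F + F = 21*F)
G(-4, 10)*(-23) = (21*(-4))*(-23) = -84*(-23) = 1932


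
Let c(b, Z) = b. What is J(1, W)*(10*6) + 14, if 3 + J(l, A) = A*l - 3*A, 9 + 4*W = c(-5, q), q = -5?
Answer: 254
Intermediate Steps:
W = -7/2 (W = -9/4 + (¼)*(-5) = -9/4 - 5/4 = -7/2 ≈ -3.5000)
J(l, A) = -3 - 3*A + A*l (J(l, A) = -3 + (A*l - 3*A) = -3 + (-3*A + A*l) = -3 - 3*A + A*l)
J(1, W)*(10*6) + 14 = (-3 - 3*(-7/2) - 7/2*1)*(10*6) + 14 = (-3 + 21/2 - 7/2)*60 + 14 = 4*60 + 14 = 240 + 14 = 254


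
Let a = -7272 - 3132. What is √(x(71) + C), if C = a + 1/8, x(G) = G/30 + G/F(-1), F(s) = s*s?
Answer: I*√37189830/60 ≈ 101.64*I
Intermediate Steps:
F(s) = s²
a = -10404
x(G) = 31*G/30 (x(G) = G/30 + G/((-1)²) = G*(1/30) + G/1 = G/30 + G*1 = G/30 + G = 31*G/30)
C = -83231/8 (C = -10404 + 1/8 = -10404 + ⅛ = -83231/8 ≈ -10404.)
√(x(71) + C) = √((31/30)*71 - 83231/8) = √(2201/30 - 83231/8) = √(-1239661/120) = I*√37189830/60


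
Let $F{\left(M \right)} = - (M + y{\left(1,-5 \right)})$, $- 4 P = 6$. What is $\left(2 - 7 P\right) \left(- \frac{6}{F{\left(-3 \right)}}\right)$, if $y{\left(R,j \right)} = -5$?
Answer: $- \frac{75}{8} \approx -9.375$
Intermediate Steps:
$P = - \frac{3}{2}$ ($P = \left(- \frac{1}{4}\right) 6 = - \frac{3}{2} \approx -1.5$)
$F{\left(M \right)} = 5 - M$ ($F{\left(M \right)} = - (M - 5) = - (-5 + M) = 5 - M$)
$\left(2 - 7 P\right) \left(- \frac{6}{F{\left(-3 \right)}}\right) = \left(2 - - \frac{21}{2}\right) \left(- \frac{6}{5 - -3}\right) = \left(2 + \frac{21}{2}\right) \left(- \frac{6}{5 + 3}\right) = \frac{25 \left(- \frac{6}{8}\right)}{2} = \frac{25 \left(\left(-6\right) \frac{1}{8}\right)}{2} = \frac{25}{2} \left(- \frac{3}{4}\right) = - \frac{75}{8}$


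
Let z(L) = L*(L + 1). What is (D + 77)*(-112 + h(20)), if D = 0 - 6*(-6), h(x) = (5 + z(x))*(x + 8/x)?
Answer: 967054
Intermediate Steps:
z(L) = L*(1 + L)
h(x) = (5 + x*(1 + x))*(x + 8/x)
D = 36 (D = 0 + 36 = 36)
(D + 77)*(-112 + h(20)) = (36 + 77)*(-112 + (8 + 20**2 + 20**3 + 13*20 + 40/20)) = 113*(-112 + (8 + 400 + 8000 + 260 + 40*(1/20))) = 113*(-112 + (8 + 400 + 8000 + 260 + 2)) = 113*(-112 + 8670) = 113*8558 = 967054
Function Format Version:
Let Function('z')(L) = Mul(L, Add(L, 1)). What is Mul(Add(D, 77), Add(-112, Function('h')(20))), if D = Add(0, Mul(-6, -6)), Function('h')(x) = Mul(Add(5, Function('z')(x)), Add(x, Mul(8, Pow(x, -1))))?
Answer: 967054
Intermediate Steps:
Function('z')(L) = Mul(L, Add(1, L))
Function('h')(x) = Mul(Add(5, Mul(x, Add(1, x))), Add(x, Mul(8, Pow(x, -1))))
D = 36 (D = Add(0, 36) = 36)
Mul(Add(D, 77), Add(-112, Function('h')(20))) = Mul(Add(36, 77), Add(-112, Add(8, Pow(20, 2), Pow(20, 3), Mul(13, 20), Mul(40, Pow(20, -1))))) = Mul(113, Add(-112, Add(8, 400, 8000, 260, Mul(40, Rational(1, 20))))) = Mul(113, Add(-112, Add(8, 400, 8000, 260, 2))) = Mul(113, Add(-112, 8670)) = Mul(113, 8558) = 967054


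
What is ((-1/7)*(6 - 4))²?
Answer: 4/49 ≈ 0.081633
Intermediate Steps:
((-1/7)*(6 - 4))² = (-1*⅐*2)² = (-⅐*2)² = (-2/7)² = 4/49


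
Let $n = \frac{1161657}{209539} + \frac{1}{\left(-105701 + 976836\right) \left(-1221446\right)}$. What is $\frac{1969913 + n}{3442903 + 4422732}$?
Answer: $\frac{439210657704785312564901}{1753712473221715199040650} \approx 0.25045$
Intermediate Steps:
$n = \frac{1236054580509915431}{222958791403582190}$ ($n = 1161657 \cdot \frac{1}{209539} + \frac{1}{871135} \left(- \frac{1}{1221446}\right) = \frac{1161657}{209539} + \frac{1}{871135} \left(- \frac{1}{1221446}\right) = \frac{1161657}{209539} - \frac{1}{1064044361210} = \frac{1236054580509915431}{222958791403582190} \approx 5.5439$)
$\frac{1969913 + n}{3442903 + 4422732} = \frac{1969913 + \frac{1236054580509915431}{222958791403582190}}{3442903 + 4422732} = \frac{439210657704785312564901}{222958791403582190 \cdot 7865635} = \frac{439210657704785312564901}{222958791403582190} \cdot \frac{1}{7865635} = \frac{439210657704785312564901}{1753712473221715199040650}$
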